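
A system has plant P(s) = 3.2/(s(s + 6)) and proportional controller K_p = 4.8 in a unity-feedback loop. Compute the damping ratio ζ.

ζ = 0.765

1 + K_p·P(s) = 0 gives s² + 6s + 15.36 = 0.
Matching s² + 2ζω_n s + ω_n²: ω_n = √15.36 = 3.919 rad/s and 2ζω_n = 6, so ζ = 6/(2·3.919) = 0.765.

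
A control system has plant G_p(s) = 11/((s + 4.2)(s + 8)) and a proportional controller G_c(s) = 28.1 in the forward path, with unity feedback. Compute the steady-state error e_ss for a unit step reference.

The loop is type 0. Static position error constant K_pos = G_c(0)·G_p(0) = 28.1·0.3274 = 9.199.
Steady-state error to a unit step: e_ss = 1/(1+K_pos) = 1/10.2 = 0.098.

0.098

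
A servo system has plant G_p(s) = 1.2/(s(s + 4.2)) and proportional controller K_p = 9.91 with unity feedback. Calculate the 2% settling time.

Closed-loop characteristic equation: s² + 4.2s + 11.89 = 0, so ω_n = 3.448 rad/s and ζ = 4.2/(2·3.448) = 0.609.
2% settling time T_s ≈ 4/(ζω_n) = 4/2.1 = 1.9 s.

T_s ≈ 1.9 s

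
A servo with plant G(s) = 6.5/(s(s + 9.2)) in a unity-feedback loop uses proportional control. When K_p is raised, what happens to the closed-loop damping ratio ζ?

decrease

ζ = 9.2/(2√(6.5K_p)); increasing K_p raises the denominator, so ζ falls.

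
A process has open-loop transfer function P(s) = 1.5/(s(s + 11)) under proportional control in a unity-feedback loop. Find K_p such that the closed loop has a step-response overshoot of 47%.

From %OS = 100·exp(−πζ/√(1−ζ²)) = 47%, ζ = −ln(0.47)/√(π²+ln²(0.47)) = 0.2337.
Characteristic equation s² + 11s + 1.5K_p = 0 gives ζ = 11/(2√(1.5K_p)).
Setting ζ = 0.2337: √(1.5K_p) = 11/(2·0.2337) = 23.54, so K_p = 554/1.5 = 369.

K_p = 369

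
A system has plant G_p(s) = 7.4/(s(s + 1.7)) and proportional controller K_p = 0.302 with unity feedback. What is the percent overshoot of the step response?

11.4%

Closed-loop characteristic equation: s² + 1.7s + 2.235 = 0, so ω_n = 1.495 rad/s and ζ = 1.7/(2·1.495) = 0.5686.
%OS = 100·exp(−πζ/√(1−ζ²)) = 100·exp(−π·0.5686/√0.6767) = 11.4%.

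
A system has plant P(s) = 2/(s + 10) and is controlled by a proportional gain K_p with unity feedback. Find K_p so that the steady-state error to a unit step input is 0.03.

Steady-state error for a unit step on this type-0 loop is 1/(1 + K_p·P(0)).
P(0) = 0.2. Require 1/(1 + K_p·0.2) = 0.03, so 1 + 0.2·K_p = 33.33.
K_p = (33.33 − 1)/0.2 = 162.

K_p = 162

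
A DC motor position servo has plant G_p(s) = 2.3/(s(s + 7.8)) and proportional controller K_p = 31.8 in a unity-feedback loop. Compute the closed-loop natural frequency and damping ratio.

ω_n = 8.55 rad/s, ζ = 0.456

1 + K_p·G_p(s) = 0 gives s² + 7.8s + 73.14 = 0.
So ω_n² = 73.14 ⇒ ω_n = 8.552 rad/s, and ζ = 7.8/(2ω_n) = 0.456.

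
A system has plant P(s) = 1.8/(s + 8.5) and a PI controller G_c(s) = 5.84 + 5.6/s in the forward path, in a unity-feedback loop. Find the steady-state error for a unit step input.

The open loop G_c(s)P(s) has a pole at the origin (type 1), so the static position error constant is infinite and e_ss = 1/(1+∞) = 0.

0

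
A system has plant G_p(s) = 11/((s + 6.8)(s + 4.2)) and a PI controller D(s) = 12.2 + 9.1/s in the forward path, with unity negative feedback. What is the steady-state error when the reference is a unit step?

The open loop D(s)G_p(s) has a pole at the origin (type 1), so the static position error constant is infinite and e_ss = 1/(1+∞) = 0.

0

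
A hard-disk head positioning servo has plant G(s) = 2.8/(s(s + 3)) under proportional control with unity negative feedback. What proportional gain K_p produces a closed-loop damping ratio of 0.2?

K_p = 20.1

Closed-loop characteristic equation: s² + 3s + K_p·2.8 = 0.
So ω_n = √(2.8K_p) and 2ζω_n = 3, giving ζ = 3/(2√(2.8K_p)).
Setting ζ = 0.2: √(2.8K_p) = 3/(2·0.2) = 7.5, so K_p = 56.25/2.8 = 20.1.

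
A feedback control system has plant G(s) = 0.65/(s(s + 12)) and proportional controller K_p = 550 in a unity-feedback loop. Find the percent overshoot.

34.9%

Closed-loop characteristic equation: s² + 12s + 357.5 = 0, so ω_n = 18.91 rad/s and ζ = 12/(2·18.91) = 0.3173.
%OS = 100·exp(−πζ/√(1−ζ²)) = 100·exp(−π·0.3173/√0.8993) = 34.9%.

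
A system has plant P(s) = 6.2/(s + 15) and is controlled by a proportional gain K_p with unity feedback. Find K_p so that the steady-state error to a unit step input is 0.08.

K_p = 27.8

For a type-0 loop with proportional control, e_ss = 1/(1 + K_p·P(0)).
P(0) = 0.4133. Require 1/(1 + K_p·0.4133) = 0.08, so 1 + 0.4133·K_p = 12.5.
K_p = (12.5 − 1)/0.4133 = 27.8.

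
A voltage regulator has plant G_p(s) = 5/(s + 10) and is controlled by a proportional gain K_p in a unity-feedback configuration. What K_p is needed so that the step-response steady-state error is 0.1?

For a type-0 loop with proportional control, e_ss = 1/(1 + K_p·G_p(0)).
G_p(0) = 0.5. Require 1/(1 + K_p·0.5) = 0.1, so 1 + 0.5·K_p = 10.
K_p = (10 − 1)/0.5 = 18.

K_p = 18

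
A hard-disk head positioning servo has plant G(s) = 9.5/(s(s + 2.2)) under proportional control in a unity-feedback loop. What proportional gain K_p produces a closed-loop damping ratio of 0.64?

Closed-loop characteristic equation: s² + 2.2s + K_p·9.5 = 0.
So ω_n = √(9.5K_p) and 2ζω_n = 2.2, giving ζ = 2.2/(2√(9.5K_p)).
Setting ζ = 0.64: √(9.5K_p) = 2.2/(2·0.64) = 1.719, so K_p = 2.954/9.5 = 0.311.

K_p = 0.311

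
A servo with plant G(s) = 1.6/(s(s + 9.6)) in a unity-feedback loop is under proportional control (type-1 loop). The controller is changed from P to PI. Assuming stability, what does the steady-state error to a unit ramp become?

0

The integrator raises the loop to type 2, so K_v → ∞ and e_ss to a ramp is zero.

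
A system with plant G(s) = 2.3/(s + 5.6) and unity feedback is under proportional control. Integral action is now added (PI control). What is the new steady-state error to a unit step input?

0

Adding integral action puts a pole at s = 0 in the forward path, raising the system type to 1; a type-1 loop has zero steady-state error to a step.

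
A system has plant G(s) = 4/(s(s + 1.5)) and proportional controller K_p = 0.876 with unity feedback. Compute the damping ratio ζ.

ζ = 0.401

1 + K_p·G(s) = 0 gives s² + 1.5s + 3.504 = 0.
Matching s² + 2ζω_n s + ω_n²: ω_n = √3.504 = 1.872 rad/s and 2ζω_n = 1.5, so ζ = 1.5/(2·1.872) = 0.401.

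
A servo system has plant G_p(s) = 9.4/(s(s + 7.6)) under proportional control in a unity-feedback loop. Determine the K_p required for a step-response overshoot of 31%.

From %OS = 100·exp(−πζ/√(1−ζ²)) = 31%, ζ = −ln(0.31)/√(π²+ln²(0.31)) = 0.3493.
Characteristic equation s² + 7.6s + 9.4K_p = 0 gives ζ = 7.6/(2√(9.4K_p)).
Setting ζ = 0.3493: √(9.4K_p) = 7.6/(2·0.3493) = 10.88, so K_p = 118.3/9.4 = 12.6.

K_p = 12.6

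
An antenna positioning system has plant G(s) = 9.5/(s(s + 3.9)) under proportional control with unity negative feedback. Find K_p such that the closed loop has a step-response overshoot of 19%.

From %OS = 100·exp(−πζ/√(1−ζ²)) = 19%, ζ = −ln(0.19)/√(π²+ln²(0.19)) = 0.4673.
Characteristic equation s² + 3.9s + 9.5K_p = 0 gives ζ = 3.9/(2√(9.5K_p)).
Setting ζ = 0.4673: √(9.5K_p) = 3.9/(2·0.4673) = 4.172, so K_p = 17.41/9.5 = 1.83.

K_p = 1.83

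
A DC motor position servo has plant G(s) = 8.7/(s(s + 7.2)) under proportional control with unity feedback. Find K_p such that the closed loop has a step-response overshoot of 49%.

From %OS = 100·exp(−πζ/√(1−ζ²)) = 49%, ζ = −ln(0.49)/√(π²+ln²(0.49)) = 0.2214.
Characteristic equation s² + 7.2s + 8.7K_p = 0 gives ζ = 7.2/(2√(8.7K_p)).
Setting ζ = 0.2214: √(8.7K_p) = 7.2/(2·0.2214) = 16.26, so K_p = 264.3/8.7 = 30.4.

K_p = 30.4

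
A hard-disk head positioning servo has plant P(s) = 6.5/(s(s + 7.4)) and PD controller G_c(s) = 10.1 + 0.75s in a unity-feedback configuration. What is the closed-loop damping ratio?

ζ = 0.757

Forward path: (10.1 + 0.75s)·6.5/(s(s+7.4)). The closed-loop characteristic equation is s² + (7.4 + 6.5·0.75)s + 6.5·10.1 = 0.
That is s² + 12.28s + 65.65 = 0, so ω_n = 8.102 rad/s and ζ = 12.28/(2·8.102) = 0.7575.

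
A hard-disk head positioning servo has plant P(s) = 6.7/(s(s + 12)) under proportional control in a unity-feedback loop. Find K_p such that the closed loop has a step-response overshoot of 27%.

K_p = 36.3

From %OS = 100·exp(−πζ/√(1−ζ²)) = 27%, ζ = −ln(0.27)/√(π²+ln²(0.27)) = 0.3847.
Characteristic equation s² + 12s + 6.7K_p = 0 gives ζ = 12/(2√(6.7K_p)).
Setting ζ = 0.3847: √(6.7K_p) = 12/(2·0.3847) = 15.6, so K_p = 243.3/6.7 = 36.3.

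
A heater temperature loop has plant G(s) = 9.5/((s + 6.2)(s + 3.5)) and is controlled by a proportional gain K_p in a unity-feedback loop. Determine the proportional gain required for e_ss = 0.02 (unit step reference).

K_p = 112

The loop is type 0, so e_ss(step) = 1/(1 + K_pos) with K_pos = K_p·G(0).
G(0) = 0.4378. Require 1/(1 + K_p·0.4378) = 0.02, so 1 + 0.4378·K_p = 50.
K_p = (50 − 1)/0.4378 = 112.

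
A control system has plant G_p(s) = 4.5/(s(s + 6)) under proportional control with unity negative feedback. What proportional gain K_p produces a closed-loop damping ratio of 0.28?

Closed-loop characteristic equation: s² + 6s + K_p·4.5 = 0.
So ω_n = √(4.5K_p) and 2ζω_n = 6, giving ζ = 6/(2√(4.5K_p)).
Setting ζ = 0.28: √(4.5K_p) = 6/(2·0.28) = 10.71, so K_p = 114.8/4.5 = 25.5.

K_p = 25.5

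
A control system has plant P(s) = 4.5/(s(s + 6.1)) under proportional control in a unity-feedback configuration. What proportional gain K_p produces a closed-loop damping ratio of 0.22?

K_p = 42.7

Closed-loop characteristic equation: s² + 6.1s + K_p·4.5 = 0.
So ω_n = √(4.5K_p) and 2ζω_n = 6.1, giving ζ = 6.1/(2√(4.5K_p)).
Setting ζ = 0.22: √(4.5K_p) = 6.1/(2·0.22) = 13.86, so K_p = 192.2/4.5 = 42.7.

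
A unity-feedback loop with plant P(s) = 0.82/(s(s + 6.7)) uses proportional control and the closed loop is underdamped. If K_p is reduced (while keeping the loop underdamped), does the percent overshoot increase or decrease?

ζ = 6.7/(2√(0.82K_p)) rises as K_p falls; higher damping means less overshoot.

decrease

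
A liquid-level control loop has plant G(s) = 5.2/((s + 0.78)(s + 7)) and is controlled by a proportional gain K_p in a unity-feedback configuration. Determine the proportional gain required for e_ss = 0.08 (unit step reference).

Steady-state error for a unit step on this type-0 loop is 1/(1 + K_p·G(0)).
G(0) = 0.9524. Require 1/(1 + K_p·0.9524) = 0.08, so 1 + 0.9524·K_p = 12.5.
K_p = (12.5 − 1)/0.9524 = 12.1.

K_p = 12.1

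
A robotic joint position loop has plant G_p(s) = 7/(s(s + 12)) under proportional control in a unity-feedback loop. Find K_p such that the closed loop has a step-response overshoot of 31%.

From %OS = 100·exp(−πζ/√(1−ζ²)) = 31%, ζ = −ln(0.31)/√(π²+ln²(0.31)) = 0.3493.
Characteristic equation s² + 12s + 7K_p = 0 gives ζ = 12/(2√(7K_p)).
Setting ζ = 0.3493: √(7K_p) = 12/(2·0.3493) = 17.18, so K_p = 295/7 = 42.1.

K_p = 42.1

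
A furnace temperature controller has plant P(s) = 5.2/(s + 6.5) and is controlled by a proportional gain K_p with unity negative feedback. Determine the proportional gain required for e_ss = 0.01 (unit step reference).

The loop is type 0, so e_ss(step) = 1/(1 + K_pos) with K_pos = K_p·P(0).
P(0) = 0.8. Require 1/(1 + K_p·0.8) = 0.01, so 1 + 0.8·K_p = 100.
K_p = (100 − 1)/0.8 = 124.

K_p = 124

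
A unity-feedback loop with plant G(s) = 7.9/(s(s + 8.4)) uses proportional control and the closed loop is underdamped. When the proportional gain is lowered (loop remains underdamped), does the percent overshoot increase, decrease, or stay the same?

ζ = 8.4/(2√(7.9K_p)) rises as K_p falls; higher damping means less overshoot.

decrease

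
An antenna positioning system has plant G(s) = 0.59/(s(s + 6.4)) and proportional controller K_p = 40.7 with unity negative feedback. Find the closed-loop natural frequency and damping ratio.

With unity feedback the closed-loop characteristic equation is s² + 6.4s + 40.7·0.59 = s² + 6.4s + 24.01 = 0.
Matching s² + 2ζω_n s + ω_n²: ω_n = √24.01 = 4.9 rad/s and 2ζω_n = 6.4, so ζ = 6.4/(2·4.9) = 0.653.

ω_n = 4.9 rad/s, ζ = 0.653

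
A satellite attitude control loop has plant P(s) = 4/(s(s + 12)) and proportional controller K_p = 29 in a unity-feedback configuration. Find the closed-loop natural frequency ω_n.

ω_n = 10.8 rad/s

1 + K_p·P(s) = 0 gives s² + 12s + 116 = 0.
Matching s² + 2ζω_n s + ω_n²: ω_n = √116 = 10.77 rad/s and 2ζω_n = 12, so ζ = 12/(2·10.77) = 0.557.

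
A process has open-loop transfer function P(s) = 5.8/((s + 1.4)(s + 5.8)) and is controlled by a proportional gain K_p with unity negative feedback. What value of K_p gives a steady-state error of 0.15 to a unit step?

K_p = 7.93

The loop is type 0, so e_ss(step) = 1/(1 + K_pos) with K_pos = K_p·P(0).
P(0) = 0.7143. Require 1/(1 + K_p·0.7143) = 0.15, so 1 + 0.7143·K_p = 6.667.
K_p = (6.667 − 1)/0.7143 = 7.93.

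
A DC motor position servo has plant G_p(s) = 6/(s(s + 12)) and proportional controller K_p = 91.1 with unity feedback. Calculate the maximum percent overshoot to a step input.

From 1 + K_pG_p(s) = 0: s² + 12s + 546.6 = 0 ⇒ ω_n = 23.38, ζ = 0.2566.
%OS = 100·exp(−πζ/√(1−ζ²)) = 100·exp(−π·0.2566/√0.9341) = 43.4%.

43.4%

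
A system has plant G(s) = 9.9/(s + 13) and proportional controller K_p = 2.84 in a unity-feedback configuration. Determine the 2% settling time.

Closed-loop transfer function: T(s) = K_p·G(s)/(1 + K_p·G(s)) = 28.12/(s + 13 + 28.12) = 28.12/(s + 41.12).
Time constant τ = 1/41.12 = 0.02432 s, so the 2% settling time is about 4τ = 0.0973 s.

T_s ≈ 0.0973 s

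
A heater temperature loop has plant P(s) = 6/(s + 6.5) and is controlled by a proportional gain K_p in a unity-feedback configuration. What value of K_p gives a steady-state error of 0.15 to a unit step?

K_p = 6.14

Steady-state error for a unit step on this type-0 loop is 1/(1 + K_p·P(0)).
P(0) = 0.9231. Require 1/(1 + K_p·0.9231) = 0.15, so 1 + 0.9231·K_p = 6.667.
K_p = (6.667 − 1)/0.9231 = 6.14.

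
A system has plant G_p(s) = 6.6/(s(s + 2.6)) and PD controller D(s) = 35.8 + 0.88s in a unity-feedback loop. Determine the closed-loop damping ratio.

Forward path: (35.8 + 0.88s)·6.6/(s(s+2.6)). The closed-loop characteristic equation is s² + (2.6 + 6.6·0.88)s + 6.6·35.8 = 0.
That is s² + 8.408s + 236.3 = 0, so ω_n = 15.37 rad/s and ζ = 8.408/(2·15.37) = 0.2735.

ζ = 0.273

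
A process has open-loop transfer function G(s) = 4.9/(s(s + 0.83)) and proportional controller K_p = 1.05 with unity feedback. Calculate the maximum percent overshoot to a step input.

55.7%

The closed-loop denominator s² + 0.83s + 5.145 gives ω_n = √5.145 = 2.268 and ζ = 0.83/(2ω_n) = 0.183.
%OS = 100·exp(−πζ/√(1−ζ²)) = 100·exp(−π·0.183/√0.9665) = 55.7%.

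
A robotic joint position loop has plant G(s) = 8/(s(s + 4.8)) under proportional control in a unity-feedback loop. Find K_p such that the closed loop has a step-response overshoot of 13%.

From %OS = 100·exp(−πζ/√(1−ζ²)) = 13%, ζ = −ln(0.13)/√(π²+ln²(0.13)) = 0.5446.
Characteristic equation s² + 4.8s + 8K_p = 0 gives ζ = 4.8/(2√(8K_p)).
Setting ζ = 0.5446: √(8K_p) = 4.8/(2·0.5446) = 4.407, so K_p = 19.42/8 = 2.43.

K_p = 2.43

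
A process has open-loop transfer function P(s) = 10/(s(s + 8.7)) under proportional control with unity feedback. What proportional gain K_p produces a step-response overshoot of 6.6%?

K_p = 4.42

From %OS = 100·exp(−πζ/√(1−ζ²)) = 6.6%, ζ = −ln(0.066)/√(π²+ln²(0.066)) = 0.6543.
Characteristic equation s² + 8.7s + 10K_p = 0 gives ζ = 8.7/(2√(10K_p)).
Setting ζ = 0.6543: √(10K_p) = 8.7/(2·0.6543) = 6.648, so K_p = 44.2/10 = 4.42.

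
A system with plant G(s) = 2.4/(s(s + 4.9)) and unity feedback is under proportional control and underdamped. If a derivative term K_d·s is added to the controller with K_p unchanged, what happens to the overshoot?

decrease

With PD the characteristic equation becomes s² + (a + K·K_d)s + K·K_p = 0; the damping term grows, ζ rises, overshoot falls.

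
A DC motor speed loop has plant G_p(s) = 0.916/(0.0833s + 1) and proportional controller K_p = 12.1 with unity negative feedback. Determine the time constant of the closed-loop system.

τ = 0.00689 s

Closed loop: T(s) = K_p·G_p/(1+K_p·G_p) = 11.08/(0.0833s + 1 + 11.08), with pole at s = −(1 + 11.08)/0.0833 = −145.1.
Closed-loop time constant τ = 1/145.1 = 0.00689 s.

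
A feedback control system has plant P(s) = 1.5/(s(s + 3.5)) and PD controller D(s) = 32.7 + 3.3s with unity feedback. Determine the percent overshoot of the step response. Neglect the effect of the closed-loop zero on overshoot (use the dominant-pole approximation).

Forward path: (32.7 + 3.3s)·1.5/(s(s+3.5)). The closed-loop characteristic equation is s² + (3.5 + 1.5·3.3)s + 1.5·32.7 = 0.
That is s² + 8.45s + 49.05 = 0, so ω_n = 7.004 rad/s and ζ = 8.45/(2·7.004) = 0.6033.
%OS = 100·exp(−πζ/√(1−ζ²)) = 9.29%.

9.29%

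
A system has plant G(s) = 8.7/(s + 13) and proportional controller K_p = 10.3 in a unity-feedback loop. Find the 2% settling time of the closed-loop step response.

T_s ≈ 0.039 s

Closed-loop transfer function: T(s) = K_p·G(s)/(1 + K_p·G(s)) = 89.61/(s + 13 + 89.61) = 89.61/(s + 102.6).
Time constant τ = 1/102.6 = 0.009746 s, so the 2% settling time is about 4τ = 0.039 s.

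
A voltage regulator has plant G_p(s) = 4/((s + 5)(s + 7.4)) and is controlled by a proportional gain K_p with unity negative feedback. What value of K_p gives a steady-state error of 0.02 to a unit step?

K_p = 453

For a type-0 loop with proportional control, e_ss = 1/(1 + K_p·G_p(0)).
G_p(0) = 0.1081. Require 1/(1 + K_p·0.1081) = 0.02, so 1 + 0.1081·K_p = 50.
K_p = (50 − 1)/0.1081 = 453.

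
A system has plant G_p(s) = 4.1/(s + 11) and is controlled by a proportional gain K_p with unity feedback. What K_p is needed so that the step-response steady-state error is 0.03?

K_p = 86.7

Steady-state error for a unit step on this type-0 loop is 1/(1 + K_p·G_p(0)).
G_p(0) = 0.3727. Require 1/(1 + K_p·0.3727) = 0.03, so 1 + 0.3727·K_p = 33.33.
K_p = (33.33 − 1)/0.3727 = 86.7.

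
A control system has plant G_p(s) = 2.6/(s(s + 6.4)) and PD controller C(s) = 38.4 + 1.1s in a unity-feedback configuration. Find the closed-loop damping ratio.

Forward path: (38.4 + 1.1s)·2.6/(s(s+6.4)). The closed-loop characteristic equation is s² + (6.4 + 2.6·1.1)s + 2.6·38.4 = 0.
That is s² + 9.26s + 99.84 = 0, so ω_n = 9.992 rad/s and ζ = 9.26/(2·9.992) = 0.4634.

ζ = 0.463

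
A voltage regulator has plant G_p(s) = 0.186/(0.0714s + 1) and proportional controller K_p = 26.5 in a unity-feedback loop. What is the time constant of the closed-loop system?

τ = 0.012 s

Closed loop: T(s) = K_p·G_p/(1+K_p·G_p) = 4.929/(0.0714s + 1 + 4.929), with pole at s = −(1 + 4.929)/0.0714 = −83.04.
Closed-loop time constant τ = 1/83.04 = 0.012 s.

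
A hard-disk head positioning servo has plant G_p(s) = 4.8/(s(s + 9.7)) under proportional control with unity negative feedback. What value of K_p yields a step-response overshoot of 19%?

From %OS = 100·exp(−πζ/√(1−ζ²)) = 19%, ζ = −ln(0.19)/√(π²+ln²(0.19)) = 0.4673.
Characteristic equation s² + 9.7s + 4.8K_p = 0 gives ζ = 9.7/(2√(4.8K_p)).
Setting ζ = 0.4673: √(4.8K_p) = 9.7/(2·0.4673) = 10.38, so K_p = 107.7/4.8 = 22.4.

K_p = 22.4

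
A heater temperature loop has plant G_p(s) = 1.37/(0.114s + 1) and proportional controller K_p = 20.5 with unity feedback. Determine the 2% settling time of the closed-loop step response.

Closed loop: T(s) = K_p·G_p/(1+K_p·G_p) = 28.09/(0.114s + 1 + 28.09), with pole at s = −(1 + 28.09)/0.114 = −255.1.
τ = 1/255.1 = 0.00392 s, so 2% settling time ≈ 4τ = 0.0157 s.

T_s ≈ 0.0157 s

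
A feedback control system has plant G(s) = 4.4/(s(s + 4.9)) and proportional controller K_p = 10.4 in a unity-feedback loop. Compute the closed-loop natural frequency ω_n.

ω_n = 6.76 rad/s

1 + K_p·G(s) = 0 gives s² + 4.9s + 45.76 = 0.
Matching s² + 2ζω_n s + ω_n²: ω_n = √45.76 = 6.765 rad/s and 2ζω_n = 4.9, so ζ = 4.9/(2·6.765) = 0.362.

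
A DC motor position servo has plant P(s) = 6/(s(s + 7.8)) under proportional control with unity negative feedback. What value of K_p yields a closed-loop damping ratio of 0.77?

K_p = 4.28

Closed-loop characteristic equation: s² + 7.8s + K_p·6 = 0.
So ω_n = √(6K_p) and 2ζω_n = 7.8, giving ζ = 7.8/(2√(6K_p)).
Setting ζ = 0.77: √(6K_p) = 7.8/(2·0.77) = 5.065, so K_p = 25.65/6 = 4.28.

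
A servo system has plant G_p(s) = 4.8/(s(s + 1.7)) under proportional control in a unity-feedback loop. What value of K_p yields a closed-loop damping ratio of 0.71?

K_p = 0.299

Closed-loop characteristic equation: s² + 1.7s + K_p·4.8 = 0.
So ω_n = √(4.8K_p) and 2ζω_n = 1.7, giving ζ = 1.7/(2√(4.8K_p)).
Setting ζ = 0.71: √(4.8K_p) = 1.7/(2·0.71) = 1.197, so K_p = 1.433/4.8 = 0.299.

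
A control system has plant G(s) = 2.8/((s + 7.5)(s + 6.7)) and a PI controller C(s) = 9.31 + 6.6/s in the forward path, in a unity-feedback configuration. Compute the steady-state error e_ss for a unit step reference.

The open loop C(s)G(s) has a pole at the origin (type 1), so the static position error constant is infinite and e_ss = 1/(1+∞) = 0.

0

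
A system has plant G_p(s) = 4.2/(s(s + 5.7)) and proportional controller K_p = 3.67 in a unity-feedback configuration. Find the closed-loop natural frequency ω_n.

1 + K_p·G_p(s) = 0 gives s² + 5.7s + 15.41 = 0.
Matching s² + 2ζω_n s + ω_n²: ω_n = √15.41 = 3.926 rad/s and 2ζω_n = 5.7, so ζ = 5.7/(2·3.926) = 0.726.

ω_n = 3.93 rad/s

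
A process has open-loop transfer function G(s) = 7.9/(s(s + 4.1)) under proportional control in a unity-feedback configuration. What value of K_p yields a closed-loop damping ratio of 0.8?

Closed-loop characteristic equation: s² + 4.1s + K_p·7.9 = 0.
So ω_n = √(7.9K_p) and 2ζω_n = 4.1, giving ζ = 4.1/(2√(7.9K_p)).
Setting ζ = 0.8: √(7.9K_p) = 4.1/(2·0.8) = 2.562, so K_p = 6.566/7.9 = 0.831.

K_p = 0.831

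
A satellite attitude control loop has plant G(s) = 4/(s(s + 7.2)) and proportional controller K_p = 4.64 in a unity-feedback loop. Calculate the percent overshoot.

0.84%

From 1 + K_pG(s) = 0: s² + 7.2s + 18.56 = 0 ⇒ ω_n = 4.308, ζ = 0.8356.
%OS = 100·exp(−πζ/√(1−ζ²)) = 100·exp(−π·0.8356/√0.3017) = 0.84%.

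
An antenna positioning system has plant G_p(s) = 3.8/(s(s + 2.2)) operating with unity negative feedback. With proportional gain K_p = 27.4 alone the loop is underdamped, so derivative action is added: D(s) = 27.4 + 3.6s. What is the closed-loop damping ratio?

Forward path: (27.4 + 3.6s)·3.8/(s(s+2.2)). The closed-loop characteristic equation is s² + (2.2 + 3.8·3.6)s + 3.8·27.4 = 0.
That is s² + 15.88s + 104.1 = 0, so ω_n = 10.2 rad/s and ζ = 15.88/(2·10.2) = 0.7781.

ζ = 0.778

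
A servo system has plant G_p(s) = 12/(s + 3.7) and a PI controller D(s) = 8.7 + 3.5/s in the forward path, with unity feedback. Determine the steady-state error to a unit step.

The open loop D(s)G_p(s) has a pole at the origin (type 1), so the static position error constant is infinite and e_ss = 1/(1+∞) = 0.

0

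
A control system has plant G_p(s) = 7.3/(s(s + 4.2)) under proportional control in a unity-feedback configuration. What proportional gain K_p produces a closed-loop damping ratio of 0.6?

K_p = 1.68

Closed-loop characteristic equation: s² + 4.2s + K_p·7.3 = 0.
So ω_n = √(7.3K_p) and 2ζω_n = 4.2, giving ζ = 4.2/(2√(7.3K_p)).
Setting ζ = 0.6: √(7.3K_p) = 4.2/(2·0.6) = 3.5, so K_p = 12.25/7.3 = 1.68.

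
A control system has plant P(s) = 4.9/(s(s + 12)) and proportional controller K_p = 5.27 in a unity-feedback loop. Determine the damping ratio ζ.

ζ = 1.18

1 + K_p·P(s) = 0 gives s² + 12s + 25.82 = 0.
Matching s² + 2ζω_n s + ω_n²: ω_n = √25.82 = 5.082 rad/s and 2ζω_n = 12, so ζ = 12/(2·5.082) = 1.18.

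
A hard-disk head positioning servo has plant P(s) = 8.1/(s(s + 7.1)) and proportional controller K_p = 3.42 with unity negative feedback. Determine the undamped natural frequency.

ω_n = 5.26 rad/s

With unity feedback the closed-loop characteristic equation is s² + 7.1s + 3.42·8.1 = s² + 7.1s + 27.7 = 0.
Matching s² + 2ζω_n s + ω_n²: ω_n = √27.7 = 5.263 rad/s and 2ζω_n = 7.1, so ζ = 7.1/(2·5.263) = 0.674.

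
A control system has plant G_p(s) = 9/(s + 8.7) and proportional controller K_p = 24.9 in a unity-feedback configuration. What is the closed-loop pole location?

s = -232.8

Closed-loop transfer function: T(s) = K_p·G_p(s)/(1 + K_p·G_p(s)) = 224.1/(s + 8.7 + 224.1) = 224.1/(s + 232.8).
The closed-loop pole is at s = −232.8.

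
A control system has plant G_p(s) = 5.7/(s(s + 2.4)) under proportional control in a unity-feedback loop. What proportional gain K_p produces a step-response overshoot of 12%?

K_p = 0.807

From %OS = 100·exp(−πζ/√(1−ζ²)) = 12%, ζ = −ln(0.12)/√(π²+ln²(0.12)) = 0.5594.
Characteristic equation s² + 2.4s + 5.7K_p = 0 gives ζ = 2.4/(2√(5.7K_p)).
Setting ζ = 0.5594: √(5.7K_p) = 2.4/(2·0.5594) = 2.145, so K_p = 4.601/5.7 = 0.807.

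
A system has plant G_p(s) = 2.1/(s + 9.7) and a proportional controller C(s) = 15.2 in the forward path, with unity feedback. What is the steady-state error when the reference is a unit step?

0.233

The loop is type 0. Static position error constant K_pos = C(0)·G_p(0) = 15.2·0.2165 = 3.291.
Steady-state error to a unit step: e_ss = 1/(1+K_pos) = 1/4.291 = 0.233.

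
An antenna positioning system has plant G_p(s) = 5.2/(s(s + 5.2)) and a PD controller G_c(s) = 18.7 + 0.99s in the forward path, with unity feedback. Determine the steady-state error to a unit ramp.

0.0535

The loop has one pole at the origin (type 1). Velocity error constant K_v = lim_{s→0} s·G_c(s)G_p(s) = 18.7·5.2/5.2 = 18.7.
Steady-state error to a unit ramp: e_ss = 1/K_v = 0.0535.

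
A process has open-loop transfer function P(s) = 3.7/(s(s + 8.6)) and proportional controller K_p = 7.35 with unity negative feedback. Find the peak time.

T_p = 1.06 s

Closed-loop characteristic equation: s² + 8.6s + 27.2 = 0, so ω_n = 5.215 rad/s and ζ = 8.6/(2·5.215) = 0.8246.
Damped frequency ω_d = ω_n√(1−ζ²) = 2.95 rad/s, so peak time T_p = π/ω_d = 1.06 s.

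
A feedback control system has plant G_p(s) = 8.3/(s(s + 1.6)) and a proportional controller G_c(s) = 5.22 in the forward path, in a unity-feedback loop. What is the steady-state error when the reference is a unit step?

The open loop G_c(s)G_p(s) has a pole at the origin (type 1), so the static position error constant is infinite and e_ss = 1/(1+∞) = 0.

0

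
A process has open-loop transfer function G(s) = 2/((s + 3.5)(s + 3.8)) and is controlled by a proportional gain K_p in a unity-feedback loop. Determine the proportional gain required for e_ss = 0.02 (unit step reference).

K_p = 326

For a type-0 loop with proportional control, e_ss = 1/(1 + K_p·G(0)).
G(0) = 0.1504. Require 1/(1 + K_p·0.1504) = 0.02, so 1 + 0.1504·K_p = 50.
K_p = (50 − 1)/0.1504 = 326.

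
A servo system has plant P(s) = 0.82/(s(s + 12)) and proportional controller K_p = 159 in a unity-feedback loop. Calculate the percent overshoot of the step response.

14.4%

The closed-loop denominator s² + 12s + 130.4 gives ω_n = √130.4 = 11.42 and ζ = 12/(2ω_n) = 0.5255.
%OS = 100·exp(−πζ/√(1−ζ²)) = 100·exp(−π·0.5255/√0.7239) = 14.4%.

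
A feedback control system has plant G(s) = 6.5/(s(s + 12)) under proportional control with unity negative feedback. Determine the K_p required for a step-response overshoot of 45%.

From %OS = 100·exp(−πζ/√(1−ζ²)) = 45%, ζ = −ln(0.45)/√(π²+ln²(0.45)) = 0.2463.
Characteristic equation s² + 12s + 6.5K_p = 0 gives ζ = 12/(2√(6.5K_p)).
Setting ζ = 0.2463: √(6.5K_p) = 12/(2·0.2463) = 24.36, so K_p = 593.2/6.5 = 91.3.

K_p = 91.3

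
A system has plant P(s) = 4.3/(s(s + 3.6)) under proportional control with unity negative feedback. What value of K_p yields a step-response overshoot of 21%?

From %OS = 100·exp(−πζ/√(1−ζ²)) = 21%, ζ = −ln(0.21)/√(π²+ln²(0.21)) = 0.4449.
Characteristic equation s² + 3.6s + 4.3K_p = 0 gives ζ = 3.6/(2√(4.3K_p)).
Setting ζ = 0.4449: √(4.3K_p) = 3.6/(2·0.4449) = 4.046, so K_p = 16.37/4.3 = 3.81.

K_p = 3.81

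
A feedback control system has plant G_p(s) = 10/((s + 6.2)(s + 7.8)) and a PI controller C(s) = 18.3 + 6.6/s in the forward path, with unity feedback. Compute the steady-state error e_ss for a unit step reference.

0

The open loop C(s)G_p(s) has a pole at the origin (type 1), so the static position error constant is infinite and e_ss = 1/(1+∞) = 0.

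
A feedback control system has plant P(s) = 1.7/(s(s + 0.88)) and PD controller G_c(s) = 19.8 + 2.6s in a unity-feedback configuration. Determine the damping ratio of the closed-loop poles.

Forward path: (19.8 + 2.6s)·1.7/(s(s+0.88)). The closed-loop characteristic equation is s² + (0.88 + 1.7·2.6)s + 1.7·19.8 = 0.
That is s² + 5.3s + 33.66 = 0, so ω_n = 5.802 rad/s and ζ = 5.3/(2·5.802) = 0.4568.

ζ = 0.457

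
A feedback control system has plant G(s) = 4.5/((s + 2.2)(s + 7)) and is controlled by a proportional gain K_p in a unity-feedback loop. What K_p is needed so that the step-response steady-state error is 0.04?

K_p = 82.1

The loop is type 0, so e_ss(step) = 1/(1 + K_pos) with K_pos = K_p·G(0).
G(0) = 0.2922. Require 1/(1 + K_p·0.2922) = 0.04, so 1 + 0.2922·K_p = 25.
K_p = (25 − 1)/0.2922 = 82.1.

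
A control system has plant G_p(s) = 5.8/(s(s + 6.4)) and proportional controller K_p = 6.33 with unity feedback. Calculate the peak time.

The closed-loop denominator s² + 6.4s + 36.71 gives ω_n = √36.71 = 6.059 and ζ = 6.4/(2ω_n) = 0.5281.
Damped frequency ω_d = ω_n√(1−ζ²) = 5.145 rad/s, so peak time T_p = π/ω_d = 0.611 s.

T_p = 0.611 s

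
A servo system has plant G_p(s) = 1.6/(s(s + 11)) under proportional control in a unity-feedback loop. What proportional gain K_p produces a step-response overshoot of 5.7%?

From %OS = 100·exp(−πζ/√(1−ζ²)) = 5.7%, ζ = −ln(0.057)/√(π²+ln²(0.057)) = 0.6738.
Characteristic equation s² + 11s + 1.6K_p = 0 gives ζ = 11/(2√(1.6K_p)).
Setting ζ = 0.6738: √(1.6K_p) = 11/(2·0.6738) = 8.163, so K_p = 66.63/1.6 = 41.6.

K_p = 41.6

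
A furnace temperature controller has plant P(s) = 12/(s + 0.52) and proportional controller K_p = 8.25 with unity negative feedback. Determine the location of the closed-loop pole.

s = -99.52

Closed-loop transfer function: T(s) = K_p·P(s)/(1 + K_p·P(s)) = 99/(s + 0.52 + 99) = 99/(s + 99.52).
The closed-loop pole is at s = −99.52.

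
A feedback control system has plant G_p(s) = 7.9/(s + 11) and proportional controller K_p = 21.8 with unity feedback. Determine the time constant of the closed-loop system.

τ = 0.00546 s

Closed-loop transfer function: T(s) = K_p·G_p(s)/(1 + K_p·G_p(s)) = 172.2/(s + 11 + 172.2) = 172.2/(s + 183.2).
Time constant τ = 1/183.2 = 0.00546 s.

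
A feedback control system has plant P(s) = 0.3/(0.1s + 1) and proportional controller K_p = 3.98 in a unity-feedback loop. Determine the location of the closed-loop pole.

Closed loop: T(s) = K_p·P/(1+K_p·P) = 1.194/(0.1s + 1 + 1.194), with pole at s = −(1 + 1.194)/0.1 = −21.94.

s = -21.94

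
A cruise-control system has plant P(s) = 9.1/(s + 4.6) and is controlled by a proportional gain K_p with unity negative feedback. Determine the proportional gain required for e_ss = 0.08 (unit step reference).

K_p = 5.81

The loop is type 0, so e_ss(step) = 1/(1 + K_pos) with K_pos = K_p·P(0).
P(0) = 1.978. Require 1/(1 + K_p·1.978) = 0.08, so 1 + 1.978·K_p = 12.5.
K_p = (12.5 − 1)/1.978 = 5.81.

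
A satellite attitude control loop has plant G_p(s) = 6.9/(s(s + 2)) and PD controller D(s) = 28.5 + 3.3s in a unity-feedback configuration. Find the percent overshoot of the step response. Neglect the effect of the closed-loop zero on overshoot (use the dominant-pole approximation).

Forward path: (28.5 + 3.3s)·6.9/(s(s+2)). The closed-loop characteristic equation is s² + (2 + 6.9·3.3)s + 6.9·28.5 = 0.
That is s² + 24.77s + 196.7 = 0, so ω_n = 14.02 rad/s and ζ = 24.77/(2·14.02) = 0.8832.
%OS = 100·exp(−πζ/√(1−ζ²)) = 0.27%.

0.27%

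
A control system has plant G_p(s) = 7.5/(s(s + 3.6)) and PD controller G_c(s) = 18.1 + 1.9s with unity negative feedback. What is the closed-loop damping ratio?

Forward path: (18.1 + 1.9s)·7.5/(s(s+3.6)). The closed-loop characteristic equation is s² + (3.6 + 7.5·1.9)s + 7.5·18.1 = 0.
That is s² + 17.85s + 135.8 = 0, so ω_n = 11.65 rad/s and ζ = 17.85/(2·11.65) = 0.766.

ζ = 0.766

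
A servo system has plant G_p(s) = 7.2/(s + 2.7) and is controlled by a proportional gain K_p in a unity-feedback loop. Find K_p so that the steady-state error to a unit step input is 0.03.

K_p = 12.1

For a type-0 loop with proportional control, e_ss = 1/(1 + K_p·G_p(0)).
G_p(0) = 2.667. Require 1/(1 + K_p·2.667) = 0.03, so 1 + 2.667·K_p = 33.33.
K_p = (33.33 − 1)/2.667 = 12.1.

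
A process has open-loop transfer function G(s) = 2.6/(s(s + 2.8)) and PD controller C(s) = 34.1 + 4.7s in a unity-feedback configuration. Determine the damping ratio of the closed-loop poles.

ζ = 0.798

Forward path: (34.1 + 4.7s)·2.6/(s(s+2.8)). The closed-loop characteristic equation is s² + (2.8 + 2.6·4.7)s + 2.6·34.1 = 0.
That is s² + 15.02s + 88.66 = 0, so ω_n = 9.416 rad/s and ζ = 15.02/(2·9.416) = 0.7976.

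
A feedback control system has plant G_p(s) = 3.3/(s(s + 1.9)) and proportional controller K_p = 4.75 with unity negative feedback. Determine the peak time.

Closed-loop characteristic equation: s² + 1.9s + 15.67 = 0, so ω_n = 3.959 rad/s and ζ = 1.9/(2·3.959) = 0.2399.
Damped frequency ω_d = ω_n√(1−ζ²) = 3.844 rad/s, so peak time T_p = π/ω_d = 0.817 s.

T_p = 0.817 s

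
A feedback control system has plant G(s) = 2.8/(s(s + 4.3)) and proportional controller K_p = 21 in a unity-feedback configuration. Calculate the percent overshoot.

39.9%

Closed-loop characteristic equation: s² + 4.3s + 58.8 = 0, so ω_n = 7.668 rad/s and ζ = 4.3/(2·7.668) = 0.2804.
%OS = 100·exp(−πζ/√(1−ζ²)) = 100·exp(−π·0.2804/√0.9214) = 39.9%.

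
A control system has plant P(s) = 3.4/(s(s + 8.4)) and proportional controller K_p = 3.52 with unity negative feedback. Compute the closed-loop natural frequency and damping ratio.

The closed-loop denominator is s(s+8.4) + 3.52·3.4 = s² + 8.4s + 11.97.
Matching s² + 2ζω_n s + ω_n²: ω_n = √11.97 = 3.459 rad/s and 2ζω_n = 8.4, so ζ = 8.4/(2·3.459) = 1.21.

ω_n = 3.46 rad/s, ζ = 1.21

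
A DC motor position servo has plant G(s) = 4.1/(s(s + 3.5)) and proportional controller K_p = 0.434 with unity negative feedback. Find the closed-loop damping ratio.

The closed-loop denominator is s(s+3.5) + 0.434·4.1 = s² + 3.5s + 1.779.
So ω_n² = 1.779 ⇒ ω_n = 1.334 rad/s, and ζ = 3.5/(2ω_n) = 1.31.

ζ = 1.31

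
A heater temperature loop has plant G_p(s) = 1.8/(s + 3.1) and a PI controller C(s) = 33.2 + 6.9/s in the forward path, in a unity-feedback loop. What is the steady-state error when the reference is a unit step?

0

The open loop C(s)G_p(s) has a pole at the origin (type 1), so the static position error constant is infinite and e_ss = 1/(1+∞) = 0.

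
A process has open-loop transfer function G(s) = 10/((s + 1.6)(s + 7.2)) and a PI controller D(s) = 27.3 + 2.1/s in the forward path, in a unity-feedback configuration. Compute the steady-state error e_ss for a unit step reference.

The open loop D(s)G(s) has a pole at the origin (type 1), so the static position error constant is infinite and e_ss = 1/(1+∞) = 0.

0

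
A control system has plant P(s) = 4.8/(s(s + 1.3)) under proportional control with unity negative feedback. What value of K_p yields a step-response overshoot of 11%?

From %OS = 100·exp(−πζ/√(1−ζ²)) = 11%, ζ = −ln(0.11)/√(π²+ln²(0.11)) = 0.5749.
Characteristic equation s² + 1.3s + 4.8K_p = 0 gives ζ = 1.3/(2√(4.8K_p)).
Setting ζ = 0.5749: √(4.8K_p) = 1.3/(2·0.5749) = 1.131, so K_p = 1.278/4.8 = 0.266.

K_p = 0.266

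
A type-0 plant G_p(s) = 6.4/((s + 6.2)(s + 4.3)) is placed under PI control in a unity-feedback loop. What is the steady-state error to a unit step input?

The PI controller's integrator makes the forward path type 1, so e_ss to a step is zero.

0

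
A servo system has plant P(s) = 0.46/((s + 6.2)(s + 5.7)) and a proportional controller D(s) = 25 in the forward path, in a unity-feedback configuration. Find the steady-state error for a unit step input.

0.754

The loop is type 0. Static position error constant K_pos = D(0)·P(0) = 25·0.01302 = 0.3254.
Steady-state error to a unit step: e_ss = 1/(1+K_pos) = 1/1.325 = 0.754.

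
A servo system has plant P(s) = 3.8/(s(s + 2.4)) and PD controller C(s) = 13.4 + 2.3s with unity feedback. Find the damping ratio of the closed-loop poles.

ζ = 0.781

Forward path: (13.4 + 2.3s)·3.8/(s(s+2.4)). The closed-loop characteristic equation is s² + (2.4 + 3.8·2.3)s + 3.8·13.4 = 0.
That is s² + 11.14s + 50.92 = 0, so ω_n = 7.136 rad/s and ζ = 11.14/(2·7.136) = 0.7806.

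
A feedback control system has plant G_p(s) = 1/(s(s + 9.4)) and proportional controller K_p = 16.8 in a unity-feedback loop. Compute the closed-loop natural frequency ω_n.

The closed-loop denominator is s(s+9.4) + 16.8·1 = s² + 9.4s + 16.8.
So ω_n² = 16.8 ⇒ ω_n = 4.099 rad/s, and ζ = 9.4/(2ω_n) = 1.15.

ω_n = 4.1 rad/s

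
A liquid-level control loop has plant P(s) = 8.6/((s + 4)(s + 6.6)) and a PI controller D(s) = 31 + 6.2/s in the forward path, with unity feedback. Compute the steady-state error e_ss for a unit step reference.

0

The open loop D(s)P(s) has a pole at the origin (type 1), so the static position error constant is infinite and e_ss = 1/(1+∞) = 0.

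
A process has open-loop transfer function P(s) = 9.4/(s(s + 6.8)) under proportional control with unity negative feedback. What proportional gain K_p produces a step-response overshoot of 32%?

K_p = 10.6

From %OS = 100·exp(−πζ/√(1−ζ²)) = 32%, ζ = −ln(0.32)/√(π²+ln²(0.32)) = 0.341.
Characteristic equation s² + 6.8s + 9.4K_p = 0 gives ζ = 6.8/(2√(9.4K_p)).
Setting ζ = 0.341: √(9.4K_p) = 6.8/(2·0.341) = 9.972, so K_p = 99.44/9.4 = 10.6.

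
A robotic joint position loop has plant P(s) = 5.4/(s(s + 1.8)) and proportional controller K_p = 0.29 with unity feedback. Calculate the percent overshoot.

3.87%

The closed-loop denominator s² + 1.8s + 1.566 gives ω_n = √1.566 = 1.251 and ζ = 1.8/(2ω_n) = 0.7192.
%OS = 100·exp(−πζ/√(1−ζ²)) = 100·exp(−π·0.7192/√0.4828) = 3.87%.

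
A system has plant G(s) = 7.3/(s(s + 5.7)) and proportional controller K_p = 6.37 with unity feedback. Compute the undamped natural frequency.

ω_n = 6.82 rad/s

1 + K_p·G(s) = 0 gives s² + 5.7s + 46.5 = 0.
So ω_n² = 46.5 ⇒ ω_n = 6.819 rad/s, and ζ = 5.7/(2ω_n) = 0.418.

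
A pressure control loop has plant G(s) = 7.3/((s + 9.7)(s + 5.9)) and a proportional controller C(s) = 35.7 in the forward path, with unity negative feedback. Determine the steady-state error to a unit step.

The loop is type 0. Static position error constant K_pos = C(0)·G(0) = 35.7·0.1276 = 4.554.
Steady-state error to a unit step: e_ss = 1/(1+K_pos) = 1/5.554 = 0.18.

0.18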